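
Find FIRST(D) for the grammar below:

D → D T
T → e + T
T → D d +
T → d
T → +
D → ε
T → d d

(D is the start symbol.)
FIRST sets of the other non-terminals involved (by the same procedure, iterated to a fixed point):
  FIRST(T) = { '+', 'd', 'e' }

From D → D T:
  - D is the symbol being defined: contributes nothing new
    D is nullable, so continue to the next symbol
  - T is a non-terminal: add FIRST(T) \ {ε} = { '+', 'd', 'e' }
    T is not nullable, so stop
From D → ε:
  - ε-production, so ε ∈ FIRST(D)

Collecting: FIRST(D) = { '+', 'd', 'e', ε }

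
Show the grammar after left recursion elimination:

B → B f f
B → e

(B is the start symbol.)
B is directly left-recursive. The standard transformation for
  A → A α₁ | ... | A α_m | β₁ | ... | β_n
is
  A  → β₁ A' | ... | β_n A'
  A' → α₁ A' | ... | α_m A' | ε

B → e becomes B → e B'
B → B f f becomes B' → f f B'
Add B' → ε

Resulting grammar:
B → e B'
B' → f f B'
B' → ε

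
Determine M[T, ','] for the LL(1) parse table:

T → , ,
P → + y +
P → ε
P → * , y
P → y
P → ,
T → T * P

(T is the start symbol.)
To find M[T, ','], we find productions for T where ',' is in the predict set (PREDICT(N → α) = (FIRST(α) \ {ε}) ∪ (FOLLOW(N) if α ⇒* ε)).

Relevant sets:
  FIRST(T) = { ',' }

T → , ,: PREDICT = { ',' }
  ',' is in predict set, so this production goes in M[T, ',']
T → T * P: PREDICT = { ',' }
  ',' is in predict set, so this production goes in M[T, ',']

M[T, ','] = T → , ,, T → T * P  (a multiply-defined cell — the grammar is not LL(1))

Answer: T → , ,, T → T * P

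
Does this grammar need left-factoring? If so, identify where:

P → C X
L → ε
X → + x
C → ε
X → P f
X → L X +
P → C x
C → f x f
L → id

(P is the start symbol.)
Left-factoring is needed when two productions for the same non-terminal
share a common prefix on the right-hand side.

Productions for P:
  P → C X
  P → C x
Productions for L:
  L → ε
  L → id
Productions for X:
  X → + x
  X → P f
  X → L X +
Productions for C:
  C → ε
  C → f x f

Found common prefix 'C' in productions for P

Answer: Yes, P has productions with common prefix 'C'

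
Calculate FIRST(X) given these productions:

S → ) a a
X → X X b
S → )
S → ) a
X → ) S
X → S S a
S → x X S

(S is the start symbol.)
To compute FIRST(X), examine every production with X on the left-hand side, reading each right-hand side left to right until a non-nullable symbol is reached.

FIRST sets of the other non-terminals involved (by the same procedure, iterated to a fixed point):
  FIRST(S) = { ')', 'x' }

From X → X X b:
  - X is the symbol being defined: contributes nothing new
    X is not nullable, so stop
From X → ) S:
  - ')' is a terminal: add ')' and stop
From X → S S a:
  - S is a non-terminal: add FIRST(S) \ {ε} = { ')', 'x' }
    S is not nullable, so stop

Collecting: FIRST(X) = { ')', 'x' }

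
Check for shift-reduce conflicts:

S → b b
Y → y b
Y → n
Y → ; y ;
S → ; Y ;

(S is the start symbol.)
No shift-reduce conflicts

Augment with S' → S and build the canonical LR(0) collection (I0 = CLOSURE({[S' → . S]}), then GOTO on every symbol after a dot until no new states appear). It has 13 states:
  I0: { [S → . ; Y ;], [S → . b b], [S' → . S] }  — shift
  I1: { [S → ; . Y ;], [Y → . ; y ;], [Y → . n], [Y → . y b] }  — shift
  I2: { [S' → S .] }  — accept
  I3: { [S → b . b] }  — shift
  I4: { [S → b b .] }  — reduce
  I5: { [Y → ; . y ;] }  — shift
  I6: { [S → ; Y . ;] }  — shift
  I7: { [Y → n .] }  — reduce
  I8: { [Y → y . b] }  — shift
  I9: { [Y → y b .] }  — reduce
  I10: { [S → ; Y ; .] }  — reduce
  I11: { [Y → ; y . ;] }  — shift
  I12: { [Y → ; y ; .] }  — reduce

No state contains both a complete item and a shift item.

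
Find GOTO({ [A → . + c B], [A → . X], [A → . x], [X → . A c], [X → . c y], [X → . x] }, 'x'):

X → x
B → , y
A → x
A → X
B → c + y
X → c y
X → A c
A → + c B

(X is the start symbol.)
GOTO(I, 'x') = CLOSURE({ [A → αX.β] : [A → α.Xβ] ∈ I, X = 'x' })

Items with dot before 'x', with the dot advanced:
  [A → . x] → [A → x .]
  [X → . x] → [X → x .]
Closure adds nothing (no advanced item has the dot before a non-terminal).

GOTO = { [A → x .], [X → x .] }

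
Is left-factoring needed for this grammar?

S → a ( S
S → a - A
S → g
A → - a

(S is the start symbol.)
Left-factoring is needed when two productions for the same non-terminal
share a common prefix on the right-hand side.

Productions for S:
  S → a ( S
  S → a - A
  S → g

Found common prefix 'a' in productions for S

Answer: Yes, S has productions with common prefix 'a'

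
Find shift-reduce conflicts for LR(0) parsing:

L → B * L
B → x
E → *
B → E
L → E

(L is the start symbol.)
No shift-reduce conflicts

A shift-reduce conflict occurs when an LR(0) state has both:
  - a complete (reduce) item [A → α .] (dot at the end), and
  - a shift item [B → β . c γ] (dot before a terminal).

Augment with L' → L and build the canonical LR(0) collection (I0 = CLOSURE({[L' → . L]}), then GOTO on every symbol after a dot until no new states appear). It has 8 states:
  I0: { [B → . E], [B → . x], [E → . *], [L → . B * L], [L → . E], [L' → . L] }  — shift
  I1: { [E → * .] }  — reduce
  I2: { [L → B . * L] }  — shift
  I3: { [B → E .], [L → E .] }  — 2 reduces
  I4: { [L' → L .] }  — accept
  I5: { [B → x .] }  — reduce
  I6: { [B → . E], [B → . x], [E → . *], [L → . B * L], [L → . E], [L → B * . L] }  — shift
  I7: { [L → B * L .] }  — reduce

No state contains both a complete item and a shift item.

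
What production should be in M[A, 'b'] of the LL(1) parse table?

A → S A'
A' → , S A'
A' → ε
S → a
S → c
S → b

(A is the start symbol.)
To find M[A, 'b'], we find productions for A where 'b' is in the predict set (PREDICT(N → α) = (FIRST(α) \ {ε}) ∪ (FOLLOW(N) if α ⇒* ε)).

Relevant sets:
  FIRST(S) = { 'a', 'b', 'c' }

A → S A': PREDICT = { 'a', 'b', 'c' }
  'b' is in predict set, so this production goes in M[A, 'b']

M[A, 'b'] = A → S A'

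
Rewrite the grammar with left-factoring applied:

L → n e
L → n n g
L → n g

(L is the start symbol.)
L → n L'
L' → e
L' → n g
L' → g

Left-factoring transforms A → αβ₁ | αβ₂ into A → αA' and A' → β₁ | β₂
(α is the longest common prefix among the alternatives). Repeat until
no nonterminal has two alternatives with a common prefix.

Round 1: L has alternatives sharing prefix 'n'. Introduce L': L → n L'
  Add: L' → e
  Add: L' → n g
  Add: L' → g

No remaining common prefixes — done.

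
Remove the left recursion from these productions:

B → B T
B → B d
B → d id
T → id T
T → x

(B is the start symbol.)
B → d id B'
B' → T B'
B' → d B'
B' → ε
T → id T
T → x

B is directly left-recursive. The standard transformation for
  A → A α₁ | ... | A α_m | β₁ | ... | β_n
is
  A  → β₁ A' | ... | β_n A'
  A' → α₁ A' | ... | α_m A' | ε

B → d id becomes B → d id B'
B → B T becomes B' → T B'
B → B d becomes B' → d B'
Add B' → ε

Productions for other non-terminals are unchanged:
  T → id T
  T → x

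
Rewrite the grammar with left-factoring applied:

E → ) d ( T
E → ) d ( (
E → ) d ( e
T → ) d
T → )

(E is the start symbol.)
E → ) d ( E'
E' → T
E' → (
E' → e
T → ) T'
T' → d
T' → ε

Left-factoring transforms A → αβ₁ | αβ₂ into A → αA' and A' → β₁ | β₂
(α is the longest common prefix among the alternatives). Repeat until
no nonterminal has two alternatives with a common prefix.

Round 1: E has alternatives sharing prefix ') d ('. Introduce E': E → ) d ( E'
  Add: E' → T
  Add: E' → (
  Add: E' → e

Round 2: T has alternatives sharing prefix ')'. Introduce T': T → ) T'
  Add: T' → d
  Add: T' → ε

No remaining common prefixes — done.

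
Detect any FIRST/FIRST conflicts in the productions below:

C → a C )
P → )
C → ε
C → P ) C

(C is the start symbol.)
No FIRST/FIRST conflicts.

A FIRST/FIRST conflict occurs when two productions N → α and N → β for the same non-terminal have FIRST(α) ∩ FIRST(β) ≠ ∅ (with ε ∈ FIRST of a nullable right-hand side, so two nullable alternatives also conflict).

FIRST sets of the non-terminals at (or reachable through a nullable prefix from) the front of some alternative:
  FIRST(P) = { ')' }

Productions for C:
  C → a C ): FIRST = { 'a' }
  C → ε: FIRST = { ε }
  C → P ) C: FIRST = { ')' }
P has only one production, so no FIRST/FIRST conflict is possible there.

All alternatives of each non-terminal have pairwise disjoint FIRST sets.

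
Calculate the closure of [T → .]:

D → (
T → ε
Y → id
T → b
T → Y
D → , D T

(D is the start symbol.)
Start with: [T → .]
The dot is at the end, so nothing is added.

CLOSURE = { [T → .] }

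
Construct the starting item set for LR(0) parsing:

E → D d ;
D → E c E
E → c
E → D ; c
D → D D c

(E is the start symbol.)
{ [D → . D D c], [D → . E c E], [E → . D ; c], [E → . D d ;], [E → . c], [E' → . E] }

First, augment the grammar with E' → E
I₀ = CLOSURE({ [E' → . E] }):
  [E' → . E] has the dot before E: add [E → . D d ;], [E → . c], [E → . D ; c]
  [E → . D d ;] has the dot before D: add [D → . E c E], [D → . D D c]
No further items can be added.

I₀ = { [D → . D D c], [D → . E c E], [E → . D ; c], [E → . D d ;], [E → . c], [E' → . E] }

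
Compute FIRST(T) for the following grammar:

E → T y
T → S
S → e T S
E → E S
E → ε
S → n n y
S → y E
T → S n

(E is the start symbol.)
{ 'e', 'n', 'y' }

To compute FIRST(T), examine every production with T on the left-hand side, reading each right-hand side left to right until a non-nullable symbol is reached.

FIRST sets of the other non-terminals involved (by the same procedure, iterated to a fixed point):
  FIRST(S) = { 'e', 'n', 'y' }

From T → S:
  - S is a non-terminal: add FIRST(S) \ {ε} = { 'e', 'n', 'y' }
    S is not nullable, so stop
From T → S n:
  - S is a non-terminal: add FIRST(S) \ {ε} = { 'e', 'n', 'y' }
    S is not nullable, so stop

Collecting: FIRST(T) = { 'e', 'n', 'y' }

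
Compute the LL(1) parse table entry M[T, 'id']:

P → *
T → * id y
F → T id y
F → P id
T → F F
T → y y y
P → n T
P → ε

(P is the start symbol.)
To find M[T, 'id'], we find productions for T where 'id' is in the predict set (PREDICT(N → α) = (FIRST(α) \ {ε}) ∪ (FOLLOW(N) if α ⇒* ε)).

Relevant sets:
  FIRST(F) = { '*', 'id', 'n', 'y' }

T → * id y: PREDICT = { '*' }
T → F F: PREDICT = { '*', 'id', 'n', 'y' }
  'id' is in predict set, so this production goes in M[T, 'id']
T → y y y: PREDICT = { 'y' }

M[T, 'id'] = T → F F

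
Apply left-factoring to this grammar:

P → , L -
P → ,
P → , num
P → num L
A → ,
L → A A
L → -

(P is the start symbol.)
P → , P'
P' → L -
P' → ε
P' → num
P → num L
A → ,
L → A A
L → -

Left-factoring transforms A → αβ₁ | αβ₂ into A → αA' and A' → β₁ | β₂
(α is the longest common prefix among the alternatives). Repeat until
no nonterminal has two alternatives with a common prefix.

Round 1: P has alternatives sharing prefix ','. Introduce P': P → , P'
  Add: P' → L -
  Add: P' → ε
  Add: P' → num

No remaining common prefixes — done.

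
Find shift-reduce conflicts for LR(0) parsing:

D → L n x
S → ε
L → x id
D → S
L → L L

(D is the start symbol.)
A shift-reduce conflict occurs when an LR(0) state has both:
  - a complete (reduce) item [A → α .] (dot at the end), and
  - a shift item [B → β . c γ] (dot before a terminal).

Augment with D' → D and build the canonical LR(0) collection (I0 = CLOSURE({[D' → . D]}), then GOTO on every symbol after a dot until no new states appear). It has 9 states:
  I0: { [D → . L n x], [D → . S], [D' → . D], [L → . L L], [L → . x id], [S → .] }  — shift, reduce
  I1: { [D' → D .] }  — accept
  I2: { [D → L . n x], [L → . L L], [L → . x id], [L → L . L] }  — shift
  I3: { [D → S .] }  — reduce
  I4: { [L → x . id] }  — shift
  I5: { [L → x id .] }  — reduce
  I6: { [L → . L L], [L → . x id], [L → L . L], [L → L L .] }  — shift, reduce
  I7: { [D → L n . x] }  — shift
  I8: { [D → L n x .] }  — reduce

I0 contains reduce item [S → .] and shift item [L → . x id] — shift-reduce conflict.
I6 contains reduce item [L → L L .] and shift item [L → . x id] — shift-reduce conflict.

Answer: Yes — I0: [S → .] vs [L → . x id]; I6: [L → L L .] vs [L → . x id]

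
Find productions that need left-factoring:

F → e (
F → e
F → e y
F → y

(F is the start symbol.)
Left-factoring is needed when two productions for the same non-terminal
share a common prefix on the right-hand side.

Productions for F:
  F → e (
  F → e
  F → e y
  F → y

Found common prefix 'e' in productions for F

Answer: Yes, F has productions with common prefix 'e'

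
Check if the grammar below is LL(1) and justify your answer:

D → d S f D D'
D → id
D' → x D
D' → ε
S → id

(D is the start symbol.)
A grammar is LL(1) if for each non-terminal N with multiple productions, the predict sets of those productions are pairwise disjoint, where PREDICT(N → α) = (FIRST(α) \ {ε}) ∪ (FOLLOW(N) if α ⇒* ε).

Relevant sets:
  FOLLOW(D') = { $, 'x' }

For D:
  PREDICT(D → d S f D D') = { 'd' }
  PREDICT(D → id) = { 'id' }
For D':
  PREDICT(D' → x D) = { 'x' }
  PREDICT(D' → ε) = { $, 'x' }
S has a single production, so nothing to check there.

Conflict found: Predict set conflict for D': { 'x' }
The grammar is NOT LL(1).

Answer: No. Predict set conflict for D': { 'x' }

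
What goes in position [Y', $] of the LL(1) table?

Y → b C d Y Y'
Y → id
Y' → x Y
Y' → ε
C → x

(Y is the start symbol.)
Y' → ε

To find M[Y', $], we find productions for Y' where $ is in the predict set (PREDICT(N → α) = (FIRST(α) \ {ε}) ∪ (FOLLOW(N) if α ⇒* ε)).

Relevant sets:
  FOLLOW(Y') = { $, 'x' }

Y' → x Y: PREDICT = { 'x' }
Y' → ε: PREDICT = { $, 'x' }
  $ is in predict set, so this production goes in M[Y', $]

M[Y', $] = Y' → ε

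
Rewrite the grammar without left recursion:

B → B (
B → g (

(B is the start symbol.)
B → g ( B'
B' → ( B'
B' → ε

B is directly left-recursive. The standard transformation for
  A → A α₁ | ... | A α_m | β₁ | ... | β_n
is
  A  → β₁ A' | ... | β_n A'
  A' → α₁ A' | ... | α_m A' | ε

B → g ( becomes B → g ( B'
B → B ( becomes B' → ( B'
Add B' → ε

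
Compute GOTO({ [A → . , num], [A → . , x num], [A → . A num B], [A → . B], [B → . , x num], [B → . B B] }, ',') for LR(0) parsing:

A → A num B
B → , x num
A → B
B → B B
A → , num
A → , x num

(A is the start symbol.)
{ [A → , . num], [A → , . x num], [B → , . x num] }

GOTO(I, ',') = CLOSURE({ [A → αX.β] : [A → α.Xβ] ∈ I, X = ',' })

Items with dot before ',', with the dot advanced:
  [A → . , num] → [A → , . num]
  [A → . , x num] → [A → , . x num]
  [B → . , x num] → [B → , . x num]
Closure adds nothing (no advanced item has the dot before a non-terminal).

GOTO = { [A → , . num], [A → , . x num], [B → , . x num] }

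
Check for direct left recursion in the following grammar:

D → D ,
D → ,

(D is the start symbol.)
Yes, D is left-recursive

D → D ,: LEFT RECURSIVE (starts with D)
D → ,: starts with ','

The grammar has direct left recursion on: D.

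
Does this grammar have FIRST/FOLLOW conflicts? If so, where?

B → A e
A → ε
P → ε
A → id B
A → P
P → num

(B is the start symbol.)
A FIRST/FOLLOW conflict occurs when a non-terminal N has a nullable alternative N → β (β ⇒* ε) and another alternative N → α with FIRST(α) ∩ FOLLOW(N) ≠ ∅: on such a lookahead the parser cannot decide between expanding α and letting N vanish via β.

Nullable non-terminals: A, P.
FIRST sets used below: FIRST(P) = { 'num', ε }

A: nullable alternative(s) A → ε, A → P; FOLLOW(A) = { 'e' }
  A → ε: FIRST \ {ε} = { } — disjoint from FOLLOW(A)
  A → id B: FIRST \ {ε} = { 'id' } — disjoint from FOLLOW(A)
  A → P: FIRST \ {ε} = { 'num' } — disjoint from FOLLOW(A)

P: nullable alternative(s) P → ε; FOLLOW(P) = { 'e' }
  P → ε: FIRST \ {ε} = { } — this is the only nullable alternative, skip
  P → num: FIRST \ {ε} = { 'num' } — disjoint from FOLLOW(P)

B has no nullable alternative, so no FIRST/FOLLOW check is needed there.

No FIRST/FOLLOW conflicts found.

Answer: No FIRST/FOLLOW conflicts.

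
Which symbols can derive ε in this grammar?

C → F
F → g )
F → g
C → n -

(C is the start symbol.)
There are no ε-productions, so no non-terminal can derive ε.
No non-terminals are nullable.

Answer: None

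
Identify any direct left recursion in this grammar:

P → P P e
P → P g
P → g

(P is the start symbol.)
Yes, P is left-recursive

Direct left recursion occurs when N → N α for some non-terminal N (the right-hand side begins with the left-hand side itself).

P → P P e: LEFT RECURSIVE (starts with P)
P → P g: LEFT RECURSIVE (starts with P)
P → g: starts with g

The grammar has direct left recursion on: P.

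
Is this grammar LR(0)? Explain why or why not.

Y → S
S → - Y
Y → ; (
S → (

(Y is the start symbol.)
Yes, the grammar is LR(0)

A grammar is LR(0) if no state in the canonical LR(0) collection has:
  - both a shift item (dot before a terminal) and a complete item (shift-reduce conflict), or
  - two or more complete items (reduce-reduce conflict; the accept item [Y' → Y .] counts as a complete item here).

Augment with Y' → Y and build the canonical LR(0) collection (I0 = CLOSURE({[Y' → . Y]}), then GOTO on every symbol after a dot until no new states appear). It has 8 states:
  I0: { [S → . (], [S → . - Y], [Y → . ; (], [Y → . S], [Y' → . Y] }  — shift
  I1: { [S → ( .] }  — reduce
  I2: { [S → - . Y], [S → . (], [S → . - Y], [Y → . ; (], [Y → . S] }  — shift
  I3: { [Y → ; . (] }  — shift
  I4: { [Y → S .] }  — reduce
  I5: { [Y' → Y .] }  — accept
  I6: { [Y → ; ( .] }  — reduce
  I7: { [S → - Y .] }  — reduce

Every state is either a pure shift/goto state or contains exactly one complete item and nothing to shift — no conflicts. The grammar is LR(0).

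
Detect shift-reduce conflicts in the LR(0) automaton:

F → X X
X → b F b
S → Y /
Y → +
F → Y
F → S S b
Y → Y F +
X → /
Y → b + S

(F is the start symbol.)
A shift-reduce conflict occurs when an LR(0) state has both:
  - a complete (reduce) item [A → α .] (dot at the end), and
  - a shift item [B → β . c γ] (dot before a terminal).

Augment with F' → F and build the canonical LR(0) collection (I0 = CLOSURE({[F' → . F]}), then GOTO on every symbol after a dot until no new states appear). It has 22 states:
  I0: { [F → . S S b], [F → . X X], [F → . Y], [F' → . F], [S → . Y /], [X → . /], [X → . b F b], [Y → . +], [Y → . Y F +], [Y → . b + S] }  — shift
  I1: { [Y → + .] }  — reduce
  I2: { [X → / .] }  — reduce
  I3: { [F' → F .] }  — accept
  I4: { [F → S . S b], [S → . Y /], [Y → . +], [Y → . Y F +], [Y → . b + S] }  — shift
  I5: { [F → X . X], [X → . /], [X → . b F b] }  — shift
  I6: { [F → . S S b], [F → . X X], [F → . Y], [F → Y .], [S → . Y /], [S → Y . /], [X → . /], [X → . b F b], [Y → . +], [Y → . Y F +], [Y → . b + S], [Y → Y . F +] }  — shift, reduce
  I7: { [F → . S S b], [F → . X X], [F → . Y], [S → . Y /], [X → . /], [X → . b F b], [X → b . F b], [Y → . +], [Y → . Y F +], [Y → . b + S], [Y → b . + S] }  — shift
  I8: { [S → . Y /], [Y → + .], [Y → . +], [Y → . Y F +], [Y → . b + S], [Y → b + . S] }  — shift, reduce
  I9: { [X → b F . b] }  — shift
  I10: { [X → b F b .] }  — reduce
  I11: { [Y → b + S .] }  — reduce
  I12: { [F → . S S b], [F → . X X], [F → . Y], [S → . Y /], [S → Y . /], [X → . /], [X → . b F b], [Y → . +], [Y → . Y F +], [Y → . b + S], [Y → Y . F +] }  — shift
  I13: { [Y → b . + S] }  — shift
  I14: { [S → . Y /], [Y → . +], [Y → . Y F +], [Y → . b + S], [Y → b + . S] }  — shift
  I15: { [S → Y / .], [X → / .] }  — 2 reduces
  I16: { [Y → Y F . +] }  — shift
  I17: { [Y → Y F + .] }  — reduce
  I18: { [F → X X .] }  — reduce
  I19: { [F → . S S b], [F → . X X], [F → . Y], [S → . Y /], [X → . /], [X → . b F b], [X → b . F b], [Y → . +], [Y → . Y F +], [Y → . b + S] }  — shift
  I20: { [F → S S . b] }  — shift
  I21: { [F → S S b .] }  — reduce

I6 contains reduce item [F → Y .] and shift items [S → Y . /], [X → . /], [X → . b F b], [Y → . +], [Y → . b + S] — shift-reduce conflict.
I8 contains reduce item [Y → + .] and shift items [Y → . +], [Y → . b + S] — shift-reduce conflict.

Answer: Yes — I6: [F → Y .] vs [S → Y . /]; I8: [Y → + .] vs [Y → . +]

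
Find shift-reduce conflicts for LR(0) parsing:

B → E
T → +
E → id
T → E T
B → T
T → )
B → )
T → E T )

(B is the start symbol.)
Yes — I4: [B → E .] vs [E → . id]; I9: [T → E T .] vs [T → E T . )]

Augment with B' → B and build the canonical LR(0) collection (I0 = CLOSURE({[B' → . B]}), then GOTO on every symbol after a dot until no new states appear). It has 11 states:
  I0: { [B → . )], [B → . E], [B → . T], [B' → . B], [E → . id], [T → . )], [T → . +], [T → . E T )], [T → . E T] }  — shift
  I1: { [B → ) .], [T → ) .] }  — 2 reduces
  I2: { [T → + .] }  — reduce
  I3: { [B' → B .] }  — accept
  I4: { [B → E .], [E → . id], [T → . )], [T → . +], [T → . E T )], [T → . E T], [T → E . T )], [T → E . T] }  — shift, reduce
  I5: { [B → T .] }  — reduce
  I6: { [E → id .] }  — reduce
  I7: { [T → ) .] }  — reduce
  I8: { [E → . id], [T → . )], [T → . +], [T → . E T )], [T → . E T], [T → E . T )], [T → E . T] }  — shift
  I9: { [T → E T . )], [T → E T .] }  — shift, reduce
  I10: { [T → E T ) .] }  — reduce

I4 contains reduce item [B → E .] and shift items [E → . id], [T → . )], [T → . +] — shift-reduce conflict.
I9 contains reduce item [T → E T .] and shift item [T → E T . )] — shift-reduce conflict.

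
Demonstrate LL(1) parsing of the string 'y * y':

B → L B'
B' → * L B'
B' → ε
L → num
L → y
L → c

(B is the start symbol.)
Stack is shown with the top on the left.

Stack     Input    Action
-------------------------
B $       y * y $  output B → L B'
L B' $    y * y $  output L → y
y B' $    y * y $  match 'y'
B' $      * y $    output B' → * L B'
* L B' $  * y $    match '*'
L B' $    y $      output L → y
y B' $    y $      match 'y'
B' $      $        output B' → ε
$         $        accept

The string is accepted.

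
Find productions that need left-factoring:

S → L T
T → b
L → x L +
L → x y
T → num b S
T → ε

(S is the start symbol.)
Yes, L has productions with common prefix 'x'

Left-factoring is needed when two productions for the same non-terminal
share a common prefix on the right-hand side.

Productions for T:
  T → b
  T → num b S
  T → ε
Productions for L:
  L → x L +
  L → x y

Found common prefix 'x' in productions for L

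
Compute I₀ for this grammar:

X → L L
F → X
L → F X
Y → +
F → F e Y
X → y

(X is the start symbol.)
First, augment the grammar with X' → X
I₀ = CLOSURE({ [X' → . X] }):
  [X' → . X] has the dot before X: add [X → . L L], [X → . y]
  [X → . L L] has the dot before L: add [L → . F X]
  [L → . F X] has the dot before F: add [F → . X], [F → . F e Y]
No further items can be added.

I₀ = { [F → . F e Y], [F → . X], [L → . F X], [X → . L L], [X → . y], [X' → . X] }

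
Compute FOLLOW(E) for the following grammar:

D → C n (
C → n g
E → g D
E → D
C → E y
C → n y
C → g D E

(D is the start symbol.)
{ 'n', 'y' }

In C → E y: E is followed by y, add FIRST(y) \ {ε} = { 'y' }
In C → g D E: E is at the end, add FOLLOW(C)

The FOLLOW sets referred to above (computed the same way, to a fixed point):
  FOLLOW(C) = { 'n' }

Taking the union: FOLLOW(E) = { 'n', 'y' }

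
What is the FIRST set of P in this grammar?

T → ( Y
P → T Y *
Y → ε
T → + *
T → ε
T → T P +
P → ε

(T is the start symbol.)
{ '(', '*', '+', ε }

FIRST sets of the other non-terminals involved (by the same procedure, iterated to a fixed point):
  FIRST(T) = { '(', '*', '+', ε }
  FIRST(Y) = { ε }

From P → T Y *:
  - T is a non-terminal: add FIRST(T) \ {ε} = { '(', '*', '+' }
    T is nullable, so continue to the next symbol
  - Y is a non-terminal: add FIRST(Y) \ {ε} = { }
    Y is nullable, so continue to the next symbol
  - '*' is a terminal: add '*' and stop
From P → ε:
  - ε-production, so ε ∈ FIRST(P)

Collecting: FIRST(P) = { '(', '*', '+', ε }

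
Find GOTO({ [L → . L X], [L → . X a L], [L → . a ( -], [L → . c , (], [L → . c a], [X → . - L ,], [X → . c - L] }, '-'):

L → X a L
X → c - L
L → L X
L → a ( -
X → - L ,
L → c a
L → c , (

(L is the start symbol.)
GOTO(I, '-') = CLOSURE({ [A → αX.β] : [A → α.Xβ] ∈ I, X = '-' })

Items with dot before '-', with the dot advanced:
  [X → . - L ,] → [X → - . L ,]
Closure of the advanced items:
  [X → - . L ,] has the dot before L: add [L → . X a L], [L → . L X], [L → . a ( -], [L → . c a], [L → . c , (]
  [L → . X a L] has the dot before X: add [X → . c - L], [X → . - L ,]

GOTO = { [L → . L X], [L → . X a L], [L → . a ( -], [L → . c , (], [L → . c a], [X → - . L ,], [X → . - L ,], [X → . c - L] }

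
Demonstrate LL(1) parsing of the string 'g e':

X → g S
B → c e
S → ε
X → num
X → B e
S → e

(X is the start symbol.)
Stack is shown with the top on the left.

Stack  Input  Action
--------------------
X $    g e $  output X → g S
g S $  g e $  match 'g'
S $    e $    output S → e
e $    e $    match 'e'
$      $      accept

The string is accepted.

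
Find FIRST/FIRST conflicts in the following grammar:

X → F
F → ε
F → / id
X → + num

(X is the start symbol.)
No FIRST/FIRST conflicts.

A FIRST/FIRST conflict occurs when two productions N → α and N → β for the same non-terminal have FIRST(α) ∩ FIRST(β) ≠ ∅ (with ε ∈ FIRST of a nullable right-hand side, so two nullable alternatives also conflict).

FIRST sets of the non-terminals at (or reachable through a nullable prefix from) the front of some alternative:
  FIRST(F) = { '/', ε }

Productions for X:
  X → F: FIRST = { '/', ε }
  X → + num: FIRST = { '+' }
Productions for F:
  F → ε: FIRST = { ε }
  F → / id: FIRST = { '/' }

All alternatives of each non-terminal have pairwise disjoint FIRST sets.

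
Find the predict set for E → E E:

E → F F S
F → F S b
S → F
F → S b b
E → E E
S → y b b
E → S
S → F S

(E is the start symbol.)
{ 'y' }

PREDICT(E → E E) = (FIRST(RHS) \ {ε}) ∪ (FOLLOW(E) if ε ∈ FIRST(RHS), i.e. RHS ⇒* ε)
FIRST(E) = { 'y' }
FIRST(E E) = { 'y' }
ε ∉ FIRST(E E), so FOLLOW(E) is not added.
PREDICT(E → E E) = { 'y' }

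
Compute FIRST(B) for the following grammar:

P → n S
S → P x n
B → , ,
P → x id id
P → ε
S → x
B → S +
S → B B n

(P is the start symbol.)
{ ',', 'n', 'x' }

FIRST sets of the other non-terminals involved (by the same procedure, iterated to a fixed point):
  FIRST(S) = { ',', 'n', 'x' }

From B → , ,:
  - ',' is a terminal: add ',' and stop
From B → S +:
  - S is a non-terminal: add FIRST(S) \ {ε} = { ',', 'n', 'x' }
    S is not nullable, so stop

Collecting: FIRST(B) = { ',', 'n', 'x' }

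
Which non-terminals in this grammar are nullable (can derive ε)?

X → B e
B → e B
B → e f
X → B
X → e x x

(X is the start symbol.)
A non-terminal is nullable if it can derive ε (the empty string): either it has an ε-production, or it has a production whose right-hand side consists entirely of nullable non-terminals.

There are no ε-productions, so no non-terminal can derive ε.
No non-terminals are nullable.

Answer: None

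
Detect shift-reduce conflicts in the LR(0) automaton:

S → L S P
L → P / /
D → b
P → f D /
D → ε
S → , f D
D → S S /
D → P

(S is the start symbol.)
A shift-reduce conflict occurs when an LR(0) state has both:
  - a complete (reduce) item [A → α .] (dot at the end), and
  - a shift item [B → β . c γ] (dot before a terminal).

Augment with S' → S and build the canonical LR(0) collection (I0 = CLOSURE({[S' → . S]}), then GOTO on every symbol after a dot until no new states appear). It has 19 states:
  I0: { [L → . P / /], [P → . f D /], [S → . , f D], [S → . L S P], [S' → . S] }  — shift
  I1: { [S → , . f D] }  — shift
  I2: { [L → . P / /], [P → . f D /], [S → . , f D], [S → . L S P], [S → L . S P] }  — shift
  I3: { [L → P . / /] }  — shift
  I4: { [S' → S .] }  — accept
  I5: { [D → . P], [D → . S S /], [D → . b], [D → .], [L → . P / /], [P → . f D /], [P → f . D /], [S → . , f D], [S → . L S P] }  — shift, reduce
  I6: { [P → f D . /] }  — shift
  I7: { [D → P .], [L → P . / /] }  — shift, reduce
  I8: { [D → S . S /], [L → . P / /], [P → . f D /], [S → . , f D], [S → . L S P] }  — shift
  I9: { [D → b .] }  — reduce
  I10: { [D → S S . /] }  — shift
  I11: { [D → S S / .] }  — reduce
  I12: { [L → P / . /] }  — shift
  I13: { [L → P / / .] }  — reduce
  I14: { [P → f D / .] }  — reduce
  I15: { [P → . f D /], [S → L S . P] }  — shift
  I16: { [S → L S P .] }  — reduce
  I17: { [D → . P], [D → . S S /], [D → . b], [D → .], [L → . P / /], [P → . f D /], [S → , f . D], [S → . , f D], [S → . L S P] }  — shift, reduce
  I18: { [S → , f D .] }  — reduce

I5 contains reduce item [D → .] and shift items [D → . b], [P → . f D /], [S → . , f D] — shift-reduce conflict.
I7 contains reduce item [D → P .] and shift item [L → P . / /] — shift-reduce conflict.
I17 contains reduce item [D → .] and shift items [D → . b], [P → . f D /], [S → . , f D] — shift-reduce conflict.

Answer: Yes — I5: [D → .] vs [D → . b]; I7: [D → P .] vs [L → P . / /]; I17: [D → .] vs [D → . b]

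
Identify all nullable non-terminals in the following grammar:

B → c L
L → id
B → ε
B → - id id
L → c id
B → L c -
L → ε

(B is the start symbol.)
{ 'B', 'L' }

ε-productions: B → ε, L → ε
So B, L are immediately nullable.
Every non-terminal is now nullable.
Nullable = { 'B', 'L' }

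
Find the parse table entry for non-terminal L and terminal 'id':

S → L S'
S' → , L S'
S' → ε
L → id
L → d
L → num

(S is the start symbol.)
To find M[L, 'id'], we find productions for L where 'id' is in the predict set (PREDICT(N → α) = (FIRST(α) \ {ε}) ∪ (FOLLOW(N) if α ⇒* ε)).

L → id: PREDICT = { 'id' }
  'id' is in predict set, so this production goes in M[L, 'id']
L → d: PREDICT = { 'd' }
L → num: PREDICT = { 'num' }

M[L, 'id'] = L → id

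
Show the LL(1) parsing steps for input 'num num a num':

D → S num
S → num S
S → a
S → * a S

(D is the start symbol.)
Stack is shown with the top on the left.

Stack        Input            Action
------------------------------------
D $          num num a num $  output D → S num
S num $      num num a num $  output S → num S
num S num $  num num a num $  match 'num'
S num $      num a num $      output S → num S
num S num $  num a num $      match 'num'
S num $      a num $          output S → a
a num $      a num $          match 'a'
num $        num $            match 'num'
$            $                accept

The string is accepted.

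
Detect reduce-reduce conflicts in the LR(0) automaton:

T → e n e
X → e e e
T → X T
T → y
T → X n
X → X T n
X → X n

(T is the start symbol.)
Augment with T' → T and build the canonical LR(0) collection (I0 = CLOSURE({[T' → . T]}), then GOTO on every symbol after a dot until no new states appear). It has 12 states:
  I0: { [T → . X T], [T → . X n], [T → . e n e], [T → . y], [T' → . T], [X → . X T n], [X → . X n], [X → . e e e] }  — shift
  I1: { [T' → T .] }  — accept
  I2: { [T → . X T], [T → . X n], [T → . e n e], [T → . y], [T → X . T], [T → X . n], [X → . X T n], [X → . X n], [X → . e e e], [X → X . T n], [X → X . n] }  — shift
  I3: { [T → e . n e], [X → e . e e] }  — shift
  I4: { [T → y .] }  — reduce
  I5: { [X → e e . e] }  — shift
  I6: { [T → e n . e] }  — shift
  I7: { [T → e n e .] }  — reduce
  I8: { [X → e e e .] }  — reduce
  I9: { [T → X T .], [X → X T . n] }  — shift, reduce
  I10: { [T → X n .], [X → X n .] }  — 2 reduces
  I11: { [X → X T n .] }  — reduce

I10 contains complete items [T → X n .], [X → X n .] — reduce-reduce conflict.

Answer: Yes — I10: [T → X n .] vs [X → X n .]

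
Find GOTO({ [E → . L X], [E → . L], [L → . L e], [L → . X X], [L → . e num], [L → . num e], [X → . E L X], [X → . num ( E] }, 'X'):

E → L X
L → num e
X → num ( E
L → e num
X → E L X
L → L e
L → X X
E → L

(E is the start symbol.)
{ [E → . L X], [E → . L], [L → . L e], [L → . X X], [L → . e num], [L → . num e], [L → X . X], [X → . E L X], [X → . num ( E] }

GOTO(I, 'X') = CLOSURE({ [A → αX.β] : [A → α.Xβ] ∈ I, X = 'X' })

Items with dot before 'X', with the dot advanced:
  [L → . X X] → [L → X . X]
Closure of the advanced items:
  [L → X . X] has the dot before X: add [X → . num ( E], [X → . E L X]
  [X → . E L X] has the dot before E: add [E → . L X], [E → . L]
  [E → . L X] has the dot before L: add [L → . num e], [L → . e num], [L → . L e], [L → . X X]

GOTO = { [E → . L X], [E → . L], [L → . L e], [L → . X X], [L → . e num], [L → . num e], [L → X . X], [X → . E L X], [X → . num ( E] }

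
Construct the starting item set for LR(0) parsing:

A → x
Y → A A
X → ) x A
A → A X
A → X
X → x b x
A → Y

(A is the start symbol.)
First, augment the grammar with A' → A
I₀ = CLOSURE({ [A' → . A] }):
  [A' → . A] has the dot before A: add [A → . x], [A → . A X], [A → . X], [A → . Y]
  [A → . X] has the dot before X: add [X → . ) x A], [X → . x b x]
  [A → . Y] has the dot before Y: add [Y → . A A]
No further items can be added.

I₀ = { [A → . A X], [A → . X], [A → . Y], [A → . x], [A' → . A], [X → . ) x A], [X → . x b x], [Y → . A A] }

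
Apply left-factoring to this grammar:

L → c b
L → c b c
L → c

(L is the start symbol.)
L → c L'
L' → b L''
L'' → ε
L'' → c
L' → ε

Left-factoring transforms A → αβ₁ | αβ₂ into A → αA' and A' → β₁ | β₂
(α is the longest common prefix among the alternatives). Repeat until
no nonterminal has two alternatives with a common prefix.

Round 1: L has alternatives sharing prefix 'c'. Introduce L': L → c L'
  Add: L' → b
  Add: L' → b c
  Add: L' → ε

Round 2: L' has alternatives sharing prefix 'b'. Introduce L'': L' → b L''
  Add: L'' → ε
  Add: L'' → c

No remaining common prefixes — done.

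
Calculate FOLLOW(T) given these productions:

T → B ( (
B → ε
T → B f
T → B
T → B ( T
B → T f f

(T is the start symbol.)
T is the start symbol, so $ ∈ FOLLOW(T).
In T → B ( T: T is at the end; this adds FOLLOW(T) to itself — nothing new
In B → T f f: T is followed by f f, add FIRST(f f) \ {ε} = { 'f' }

Taking the union: FOLLOW(T) = { $, 'f' }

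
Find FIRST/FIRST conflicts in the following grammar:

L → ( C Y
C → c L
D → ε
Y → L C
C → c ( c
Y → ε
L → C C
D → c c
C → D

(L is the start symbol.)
Yes. C → c L / C → c '(' c on { 'c' }; C → c L / C → D on { 'c' }; C → c '(' c / C → D on { 'c' }; Y → L C / Y → ε on { ε }

A FIRST/FIRST conflict occurs when two productions N → α and N → β for the same non-terminal have FIRST(α) ∩ FIRST(β) ≠ ∅ (with ε ∈ FIRST of a nullable right-hand side, so two nullable alternatives also conflict).

FIRST sets of the non-terminals at (or reachable through a nullable prefix from) the front of some alternative:
  FIRST(C) = { 'c', ε }
  FIRST(D) = { 'c', ε }
  FIRST(L) = { '(', 'c', ε }

Productions for L:
  L → ( C Y: FIRST = { '(' }
  L → C C: FIRST = { 'c', ε }
Productions for C:
  C → c L: FIRST = { 'c' }
  C → c ( c: FIRST = { 'c' }
  C → D: FIRST = { 'c', ε }
Productions for D:
  D → ε: FIRST = { ε }
  D → c c: FIRST = { 'c' }
Productions for Y:
  Y → L C: FIRST = { '(', 'c', ε }
  Y → ε: FIRST = { ε }

Conflict for C: C → c L and C → c ( c
  Overlap: { 'c' }
Conflict for C: C → c L and C → D
  Overlap: { 'c' }
Conflict for C: C → c ( c and C → D
  Overlap: { 'c' }
Conflict for Y: Y → L C and Y → ε
  Overlap: { ε }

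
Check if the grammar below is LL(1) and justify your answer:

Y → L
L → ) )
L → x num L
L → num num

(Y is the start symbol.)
A grammar is LL(1) if for each non-terminal N with multiple productions, the predict sets of those productions are pairwise disjoint, where PREDICT(N → α) = (FIRST(α) \ {ε}) ∪ (FOLLOW(N) if α ⇒* ε).

For L:
  PREDICT(L → ')' ')') = { ')' }
  PREDICT(L → x num L) = { 'x' }
  PREDICT(L → num num) = { 'num' }
Y has a single production, so nothing to check there.

All predict sets are disjoint. The grammar IS LL(1).

Answer: Yes, the grammar is LL(1).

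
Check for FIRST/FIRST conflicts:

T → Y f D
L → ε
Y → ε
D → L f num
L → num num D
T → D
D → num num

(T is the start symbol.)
FIRST sets of the non-terminals at (or reachable through a nullable prefix from) the front of some alternative:
  FIRST(Y) = { ε }
  FIRST(D) = { 'f', 'num' }
  FIRST(L) = { 'num', ε }

Productions for T:
  T → Y f D: FIRST = { 'f' }
  T → D: FIRST = { 'f', 'num' }
Productions for L:
  L → ε: FIRST = { ε }
  L → num num D: FIRST = { 'num' }
Productions for D:
  D → L f num: FIRST = { 'f', 'num' }
  D → num num: FIRST = { 'num' }
Y has only one production, so no FIRST/FIRST conflict is possible there.

Conflict for T: T → Y f D and T → D
  Overlap: { 'f' }
Conflict for D: D → L f num and D → num num
  Overlap: { 'num' }

Answer: Yes. T → Y f D / T → D on { 'f' }; D → L f num / D → num num on { 'num' }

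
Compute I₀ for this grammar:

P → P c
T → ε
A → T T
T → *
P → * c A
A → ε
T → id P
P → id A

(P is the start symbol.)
First, augment the grammar with P' → P
I₀ = CLOSURE({ [P' → . P] }):
  [P' → . P] has the dot before P: add [P → . P c], [P → . * c A], [P → . id A]
No further items can be added.

I₀ = { [P → . * c A], [P → . P c], [P → . id A], [P' → . P] }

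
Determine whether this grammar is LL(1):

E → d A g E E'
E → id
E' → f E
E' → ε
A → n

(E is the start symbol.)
A grammar is LL(1) if for each non-terminal N with multiple productions, the predict sets of those productions are pairwise disjoint, where PREDICT(N → α) = (FIRST(α) \ {ε}) ∪ (FOLLOW(N) if α ⇒* ε).

Relevant sets:
  FOLLOW(E') = { $, 'f' }

For E:
  PREDICT(E → d A g E E') = { 'd' }
  PREDICT(E → id) = { 'id' }
For E':
  PREDICT(E' → f E) = { 'f' }
  PREDICT(E' → ε) = { $, 'f' }
A has a single production, so nothing to check there.

Conflict found: Predict set conflict for E': { 'f' }
The grammar is NOT LL(1).

Answer: No. Predict set conflict for E': { 'f' }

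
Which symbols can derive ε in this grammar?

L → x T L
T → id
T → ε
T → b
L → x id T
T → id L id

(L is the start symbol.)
ε-productions: T → ε
So T is immediately nullable.
No further non-terminal can be added: every production for the remaining non-terminals contains a terminal or a non-nullable non-terminal.
Nullable = { 'T' }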